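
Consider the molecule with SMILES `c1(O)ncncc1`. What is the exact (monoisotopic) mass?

96.0324

Atom tally by fragment:
  pyrimidine ring core → C:4 H:4 N:2
  (− 1 ring H displaced by substituents)
  + OH → O:1 H:1
Element totals:
  C: 4
  H: 4
  N: 2
  O: 1
Molecular formula: C4H4N2O.
  M = 4(12.0) + 4(1.007825) + 2(14.003074) + 15.994915
    = 48.000000 + 4.031300 + 28.006148 + 15.994915 = 96.032363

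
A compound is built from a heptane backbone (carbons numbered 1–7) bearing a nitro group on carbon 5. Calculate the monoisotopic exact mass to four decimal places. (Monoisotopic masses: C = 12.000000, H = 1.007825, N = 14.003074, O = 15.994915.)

Atom tally by fragment:
  CH3 → C:1 H:3
  CH2 → C:1 H:2
  CH2 → C:1 H:2
  CH2 → C:1 H:2
  CH(NO2) → C:1 H:1 N:1 O:2
  CH2 → C:1 H:2
  CH3 → C:1 H:3
Element totals:
  C: 7
  H: 15
  N: 1
  O: 2
Molecular formula: C7H15NO2.
  M = 7(12.0) + 15(1.007825) + 14.003074 + 2(15.994915)
    = 84.000000 + 15.117375 + 14.003074 + 31.989830 = 145.110279

145.1103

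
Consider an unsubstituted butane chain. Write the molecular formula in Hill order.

C4H10

Atom tally by fragment:
  CH3 → C:1 H:3
  CH2 → C:1 H:2
  CH2 → C:1 H:2
  CH3 → C:1 H:3
Element totals:
  C: 4
  H: 10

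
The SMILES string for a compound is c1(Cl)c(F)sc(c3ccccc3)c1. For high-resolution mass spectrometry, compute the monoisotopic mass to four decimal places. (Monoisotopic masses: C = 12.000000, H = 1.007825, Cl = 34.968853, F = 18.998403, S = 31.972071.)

Atom tally by fragment:
  thiophene ring core → C:4 H:4 S:1
  (− 3 ring H displaced by substituents)
  + Cl → Cl:1
  + F → F:1
  + C6H5 → C:6 H:5
Element totals:
  C: 10
  H: 6
  Cl: 1
  F: 1
  S: 1
Molecular formula: C10H6ClFS.
  M = 10(12.0) + 6(1.007825) + 34.968853 + 18.998403 + 31.972071
    = 120.000000 + 6.046950 + 34.968853 + 18.998403 + 31.972071 = 211.986277

211.9863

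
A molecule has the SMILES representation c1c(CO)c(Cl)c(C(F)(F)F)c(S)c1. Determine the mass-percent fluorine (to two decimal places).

23.49%

Atom tally by fragment:
  benzene ring core → C:6 H:6
  (− 4 ring H displaced by substituents)
  + CH2OH → C:1 H:3 O:1
  + Cl → Cl:1
  + CF3 → C:1 F:3
  + SH → S:1 H:1
Element totals:
  C: 8
  H: 6
  Cl: 1
  F: 3
  O: 1
  S: 1
Molecular formula: C8H6ClF3OS.
Molar mass = 242.639 g/mol.
Mass from F: 3 × 18.998 = 56.994 g/mol.
%F = 56.994 / 242.639 × 100 = 23.49%.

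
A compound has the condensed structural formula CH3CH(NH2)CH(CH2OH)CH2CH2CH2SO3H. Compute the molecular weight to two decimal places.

211.28 g/mol

Atom tally by fragment:
  CH3 → C:1 H:3
  CH(NH2) → C:1 H:3 N:1
  CH(CH2OH) → C:2 H:4 O:1
  CH2 → C:1 H:2
  CH2 → C:1 H:2
  CH2SO3H → C:1 H:3 S:1 O:3
Element totals:
  C: 7
  H: 17
  N: 1
  O: 4
  S: 1
Molecular formula: C7H17NO4S.
  M = 7(12.011) + 17(1.008) + 14.007 + 4(15.999) + 32.06
    = 84.077 + 17.136 + 14.007 + 63.996 + 32.060 = 211.276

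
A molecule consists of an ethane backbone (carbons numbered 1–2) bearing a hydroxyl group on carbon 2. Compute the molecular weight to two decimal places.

Atom tally by fragment:
  CH3 → C:1 H:3
  CH2OH → C:1 H:3 O:1
Element totals:
  C: 2
  H: 6
  O: 1
Molecular formula: C2H6O.
  M = 2(12.011) + 6(1.008) + 15.999
    = 24.022 + 6.048 + 15.999 = 46.069

46.07 g/mol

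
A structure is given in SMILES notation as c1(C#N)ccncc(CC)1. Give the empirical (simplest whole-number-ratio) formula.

Atom tally by fragment:
  pyridine ring core → C:5 H:5 N:1
  (− 2 ring H displaced by substituents)
  + CN → C:1 N:1
  + C2H5 → C:2 H:5
Element totals:
  C: 8
  H: 8
  N: 2
Molecular formula: C8H8N2.
gcd of subscripts = 2; dividing each by 2:
  C: 8/2 = 4
  H: 8/2 = 4
  N: 2/2 = 1

C4H4N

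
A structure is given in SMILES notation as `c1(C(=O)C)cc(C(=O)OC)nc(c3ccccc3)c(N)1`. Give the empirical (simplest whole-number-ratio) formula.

C15H14N2O3

Atom tally by fragment:
  pyridine ring core → C:5 H:5 N:1
  (− 4 ring H displaced by substituents)
  + COCH3 → C:2 H:3 O:1
  + COOCH3 → C:2 H:3 O:2
  + C6H5 → C:6 H:5
  + NH2 → N:1 H:2
Element totals:
  C: 15
  H: 14
  N: 2
  O: 3
Molecular formula: C15H14N2O3.
gcd of subscripts (15, 14, 2, 3) = 1, so the empirical formula equals the molecular formula.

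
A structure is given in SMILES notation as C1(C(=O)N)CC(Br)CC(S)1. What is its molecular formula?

Atom tally by fragment:
  cyclopentane ring core → C:5 H:10
  (− 3 ring H displaced by substituents)
  + CONH2 → C:1 H:2 O:1 N:1
  + Br → Br:1
  + SH → S:1 H:1
Element totals:
  C: 6
  H: 10
  Br: 1
  N: 1
  O: 1
  S: 1

C6H10BrNOS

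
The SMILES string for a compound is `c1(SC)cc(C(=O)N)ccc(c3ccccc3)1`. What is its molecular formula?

C14H13NOS

Atom tally by fragment:
  benzene ring core → C:6 H:6
  (− 3 ring H displaced by substituents)
  + SCH3 → C:1 H:3 S:1
  + CONH2 → C:1 H:2 O:1 N:1
  + C6H5 → C:6 H:5
Element totals:
  C: 14
  H: 13
  N: 1
  O: 1
  S: 1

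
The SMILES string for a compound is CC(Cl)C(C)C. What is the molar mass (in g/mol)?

106.59 g/mol

Atom tally by fragment:
  CH3 → C:1 H:3
  CH(Cl) → C:1 H:1 Cl:1
  CH(CH3) → C:2 H:4
  CH3 → C:1 H:3
Element totals:
  C: 5
  H: 11
  Cl: 1
Molecular formula: C5H11Cl.
  M = 5(12.011) + 11(1.008) + 35.45
    = 60.055 + 11.088 + 35.450 = 106.593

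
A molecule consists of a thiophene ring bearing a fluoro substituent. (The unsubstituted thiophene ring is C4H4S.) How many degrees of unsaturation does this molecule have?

3

Atom tally by fragment:
  thiophene ring core → C:4 H:4 S:1
  (− 1 ring H displaced by substituents)
  + F → F:1
Element totals:
  C: 4
  H: 3
  F: 1
  S: 1
Molecular formula: C4H3FS.
DoU = (2C + 2 + N − H − X) / 2 = (2·4 + 2 + 0 − 3 − 1) / 2 = 3.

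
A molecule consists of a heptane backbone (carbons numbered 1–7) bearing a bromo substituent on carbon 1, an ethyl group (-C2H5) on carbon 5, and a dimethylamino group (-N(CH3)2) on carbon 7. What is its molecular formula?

Atom tally by fragment:
  BrCH2 → C:1 H:2 Br:1
  CH2 → C:1 H:2
  CH2 → C:1 H:2
  CH2 → C:1 H:2
  CH(C2H5) → C:3 H:6
  CH2 → C:1 H:2
  CH2N(CH3)2 → C:3 H:8 N:1
Element totals:
  C: 11
  H: 24
  Br: 1
  N: 1

C11H24BrN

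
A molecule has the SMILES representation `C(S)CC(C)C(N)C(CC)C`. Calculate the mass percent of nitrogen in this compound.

7.99%

Atom tally by fragment:
  HSCH2 → C:1 H:3 S:1
  CH2 → C:1 H:2
  CH(CH3) → C:2 H:4
  CH(NH2) → C:1 H:3 N:1
  CH(C2H5) → C:3 H:6
  CH3 → C:1 H:3
Element totals:
  C: 9
  H: 21
  N: 1
  S: 1
Molecular formula: C9H21NS.
Molar mass = 175.334 g/mol.
Mass from N: 1 × 14.007 = 14.007 g/mol.
%N = 14.007 / 175.334 × 100 = 7.99%.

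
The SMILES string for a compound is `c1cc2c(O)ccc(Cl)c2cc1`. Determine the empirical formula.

C10H7ClO

Atom tally by fragment:
  naphthalene ring system core → C:10 H:8
  (− 2 ring H displaced by substituents)
  + OH → O:1 H:1
  + Cl → Cl:1
Element totals:
  C: 10
  H: 7
  Cl: 1
  O: 1
Molecular formula: C10H7ClO.
gcd of subscripts (10, 1, 7, 1) = 1, so the empirical formula equals the molecular formula.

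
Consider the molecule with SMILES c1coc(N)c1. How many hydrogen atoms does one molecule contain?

Atom tally by fragment:
  furan ring core → C:4 H:4 O:1
  (− 1 ring H displaced by substituents)
  + NH2 → N:1 H:2
Element totals:
  C: 4
  H: 5
  N: 1
  O: 1

5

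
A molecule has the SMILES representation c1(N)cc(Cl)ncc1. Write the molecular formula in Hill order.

Atom tally by fragment:
  pyridine ring core → C:5 H:5 N:1
  (− 2 ring H displaced by substituents)
  + NH2 → N:1 H:2
  + Cl → Cl:1
Element totals:
  C: 5
  H: 5
  Cl: 1
  N: 2

C5H5ClN2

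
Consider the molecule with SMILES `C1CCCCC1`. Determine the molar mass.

Atom tally by fragment:
  cyclohexane ring core → C:6 H:12
Element totals:
  C: 6
  H: 12
Molecular formula: C6H12.
  M = 6(12.011) + 12(1.008)
    = 72.066 + 12.096 = 84.162

84.16 g/mol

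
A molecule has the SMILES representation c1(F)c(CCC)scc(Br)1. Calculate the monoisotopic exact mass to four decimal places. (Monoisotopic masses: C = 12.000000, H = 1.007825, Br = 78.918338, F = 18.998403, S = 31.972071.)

221.9514

Atom tally by fragment:
  thiophene ring core → C:4 H:4 S:1
  (− 3 ring H displaced by substituents)
  + F → F:1
  + CH2CH2CH3 → C:3 H:7
  + Br → Br:1
Element totals:
  C: 7
  H: 8
  Br: 1
  F: 1
  S: 1
Molecular formula: C7H8BrFS.
  M = 7(12.0) + 8(1.007825) + 78.918338 + 18.998403 + 31.972071
    = 84.000000 + 8.062600 + 78.918338 + 18.998403 + 31.972071 = 221.951412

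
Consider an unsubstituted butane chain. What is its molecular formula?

Atom tally by fragment:
  CH3 → C:1 H:3
  CH2 → C:1 H:2
  CH2 → C:1 H:2
  CH3 → C:1 H:3
Element totals:
  C: 4
  H: 10

C4H10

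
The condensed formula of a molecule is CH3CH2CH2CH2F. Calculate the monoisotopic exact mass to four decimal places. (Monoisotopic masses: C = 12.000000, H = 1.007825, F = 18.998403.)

76.0688

Atom tally by fragment:
  CH3 → C:1 H:3
  CH2 → C:1 H:2
  CH2 → C:1 H:2
  CH2F → C:1 H:2 F:1
Element totals:
  C: 4
  H: 9
  F: 1
Molecular formula: C4H9F.
  M = 4(12.0) + 9(1.007825) + 18.998403
    = 48.000000 + 9.070425 + 18.998403 = 76.068828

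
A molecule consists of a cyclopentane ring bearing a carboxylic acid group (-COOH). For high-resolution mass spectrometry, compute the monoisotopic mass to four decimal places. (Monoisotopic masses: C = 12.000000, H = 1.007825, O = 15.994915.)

114.0681

Atom tally by fragment:
  cyclopentane ring core → C:5 H:10
  (− 1 ring H displaced by substituents)
  + COOH → C:1 H:1 O:2
Element totals:
  C: 6
  H: 10
  O: 2
Molecular formula: C6H10O2.
  M = 6(12.0) + 10(1.007825) + 2(15.994915)
    = 72.000000 + 10.078250 + 31.989830 = 114.068080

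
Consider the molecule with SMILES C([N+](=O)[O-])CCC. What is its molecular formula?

Atom tally by fragment:
  O2NCH2 → C:1 H:2 N:1 O:2
  CH2 → C:1 H:2
  CH2 → C:1 H:2
  CH3 → C:1 H:3
Element totals:
  C: 4
  H: 9
  N: 1
  O: 2

C4H9NO2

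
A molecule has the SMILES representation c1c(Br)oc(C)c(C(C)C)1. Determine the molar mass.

Atom tally by fragment:
  furan ring core → C:4 H:4 O:1
  (− 3 ring H displaced by substituents)
  + Br → Br:1
  + CH3 → C:1 H:3
  + CH(CH3)2 → C:3 H:7
Element totals:
  C: 8
  H: 11
  Br: 1
  O: 1
Molecular formula: C8H11BrO.
  M = 8(12.011) + 11(1.008) + 79.904 + 15.999
    = 96.088 + 11.088 + 79.904 + 15.999 = 203.079

203.08 g/mol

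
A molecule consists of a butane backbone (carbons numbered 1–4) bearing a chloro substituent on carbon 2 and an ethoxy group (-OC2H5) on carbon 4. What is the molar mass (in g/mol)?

136.62 g/mol

Atom tally by fragment:
  CH3 → C:1 H:3
  CH(Cl) → C:1 H:1 Cl:1
  CH2 → C:1 H:2
  CH2OC2H5 → C:3 H:7 O:1
Element totals:
  C: 6
  H: 13
  Cl: 1
  O: 1
Molecular formula: C6H13ClO.
  M = 6(12.011) + 13(1.008) + 35.45 + 15.999
    = 72.066 + 13.104 + 35.450 + 15.999 = 136.619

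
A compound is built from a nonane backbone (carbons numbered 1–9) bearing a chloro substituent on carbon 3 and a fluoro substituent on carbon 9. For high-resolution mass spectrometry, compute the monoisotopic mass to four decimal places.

Atom tally by fragment:
  CH3 → C:1 H:3
  CH2 → C:1 H:2
  CH(Cl) → C:1 H:1 Cl:1
  CH2 → C:1 H:2
  CH2 → C:1 H:2
  CH2 → C:1 H:2
  CH2 → C:1 H:2
  CH2 → C:1 H:2
  CH2F → C:1 H:2 F:1
Element totals:
  C: 9
  H: 18
  Cl: 1
  F: 1
Molecular formula: C9H18ClF.
  M = 9(12.0) + 18(1.007825) + 34.968853 + 18.998403
    = 108.000000 + 18.140850 + 34.968853 + 18.998403 = 180.108106

180.1081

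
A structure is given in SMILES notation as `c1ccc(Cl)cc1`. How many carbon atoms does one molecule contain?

6

Atom tally by fragment:
  benzene ring core → C:6 H:6
  (− 1 ring H displaced by substituents)
  + Cl → Cl:1
Element totals:
  C: 6
  H: 5
  Cl: 1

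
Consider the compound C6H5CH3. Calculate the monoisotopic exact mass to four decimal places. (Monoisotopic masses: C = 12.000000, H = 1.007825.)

Atom tally by fragment:
  benzene ring core → C:6 H:6
  (− 1 ring H displaced by substituents)
  + CH3 → C:1 H:3
Element totals:
  C: 7
  H: 8
Molecular formula: C7H8.
  M = 7(12.0) + 8(1.007825)
    = 84.000000 + 8.062600 = 92.062600

92.0626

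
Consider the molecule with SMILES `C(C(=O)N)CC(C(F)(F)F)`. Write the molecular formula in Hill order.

C5H8F3NO

Atom tally by fragment:
  H2NOCCH2 → C:2 H:4 O:1 N:1
  CH2 → C:1 H:2
  CH2CF3 → C:2 H:2 F:3
Element totals:
  C: 5
  H: 8
  F: 3
  N: 1
  O: 1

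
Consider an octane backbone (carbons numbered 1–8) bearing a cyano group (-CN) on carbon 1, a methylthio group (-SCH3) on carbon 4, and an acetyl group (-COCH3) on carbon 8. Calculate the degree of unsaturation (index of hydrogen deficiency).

Atom tally by fragment:
  NCCH2 → C:2 H:2 N:1
  CH2 → C:1 H:2
  CH2 → C:1 H:2
  CH(SCH3) → C:2 H:4 S:1
  CH2 → C:1 H:2
  CH2 → C:1 H:2
  CH2 → C:1 H:2
  CH2COCH3 → C:3 H:5 O:1
Element totals:
  C: 12
  H: 21
  N: 1
  O: 1
  S: 1
Molecular formula: C12H21NOS.
DoU = (2C + 2 + N − H − X) / 2 = (2·12 + 2 + 1 − 21 − 0) / 2 = 3.

3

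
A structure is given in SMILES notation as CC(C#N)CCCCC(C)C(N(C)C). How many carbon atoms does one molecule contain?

12

Atom tally by fragment:
  CH3 → C:1 H:3
  CH(CN) → C:2 H:1 N:1
  CH2 → C:1 H:2
  CH2 → C:1 H:2
  CH2 → C:1 H:2
  CH2 → C:1 H:2
  CH(CH3) → C:2 H:4
  CH2N(CH3)2 → C:3 H:8 N:1
Element totals:
  C: 12
  H: 24
  N: 2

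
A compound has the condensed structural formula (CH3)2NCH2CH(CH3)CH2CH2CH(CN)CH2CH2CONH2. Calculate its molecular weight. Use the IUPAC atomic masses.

Element totals:
  C: 12
  H: 23
  N: 3
  O: 1
Molecular formula: C12H23N3O.
  M = 12(12.011) + 23(1.008) + 3(14.007) + 15.999
    = 144.132 + 23.184 + 42.021 + 15.999 = 225.336

225.34 g/mol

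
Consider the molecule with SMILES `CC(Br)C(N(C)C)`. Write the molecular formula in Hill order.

C5H12BrN

Atom tally by fragment:
  CH3 → C:1 H:3
  CH(Br) → C:1 H:1 Br:1
  CH2N(CH3)2 → C:3 H:8 N:1
Element totals:
  C: 5
  H: 12
  Br: 1
  N: 1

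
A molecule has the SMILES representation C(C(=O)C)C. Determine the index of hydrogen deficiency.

Atom tally by fragment:
  CH3COCH2 → C:3 H:5 O:1
  CH3 → C:1 H:3
Element totals:
  C: 4
  H: 8
  O: 1
Molecular formula: C4H8O.
DoU = (2C + 2 + N − H − X) / 2 = (2·4 + 2 + 0 − 8 − 0) / 2 = 1.

1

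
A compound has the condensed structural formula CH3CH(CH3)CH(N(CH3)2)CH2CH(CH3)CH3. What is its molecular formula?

Element totals:
  C: 10
  H: 23
  N: 1

C10H23N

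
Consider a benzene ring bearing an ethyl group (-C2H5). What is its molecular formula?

C8H10

Atom tally by fragment:
  benzene ring core → C:6 H:6
  (− 1 ring H displaced by substituents)
  + C2H5 → C:2 H:5
Element totals:
  C: 8
  H: 10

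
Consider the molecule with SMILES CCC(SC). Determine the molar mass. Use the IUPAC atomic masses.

90.18 g/mol

Atom tally by fragment:
  CH3 → C:1 H:3
  CH2 → C:1 H:2
  CH2SCH3 → C:2 H:5 S:1
Element totals:
  C: 4
  H: 10
  S: 1
Molecular formula: C4H10S.
  M = 4(12.011) + 10(1.008) + 32.06
    = 48.044 + 10.080 + 32.060 = 90.184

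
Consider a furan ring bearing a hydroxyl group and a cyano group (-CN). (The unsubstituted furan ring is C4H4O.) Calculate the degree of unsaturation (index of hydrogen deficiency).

5

Atom tally by fragment:
  furan ring core → C:4 H:4 O:1
  (− 2 ring H displaced by substituents)
  + OH → O:1 H:1
  + CN → C:1 N:1
Element totals:
  C: 5
  H: 3
  N: 1
  O: 2
Molecular formula: C5H3NO2.
DoU = (2C + 2 + N − H − X) / 2 = (2·5 + 2 + 1 − 3 − 0) / 2 = 5.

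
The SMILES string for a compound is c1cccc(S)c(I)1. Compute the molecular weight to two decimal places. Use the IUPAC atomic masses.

236.07 g/mol

Atom tally by fragment:
  benzene ring core → C:6 H:6
  (− 2 ring H displaced by substituents)
  + SH → S:1 H:1
  + I → I:1
Element totals:
  C: 6
  H: 5
  I: 1
  S: 1
Molecular formula: C6H5IS.
  M = 6(12.011) + 5(1.008) + 126.904 + 32.06
    = 72.066 + 5.040 + 126.904 + 32.060 = 236.070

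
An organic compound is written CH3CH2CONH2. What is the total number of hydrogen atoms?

Element totals:
  C: 3
  H: 7
  N: 1
  O: 1

7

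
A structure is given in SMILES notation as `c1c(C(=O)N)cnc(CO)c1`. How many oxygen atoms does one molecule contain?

2

Atom tally by fragment:
  pyridine ring core → C:5 H:5 N:1
  (− 2 ring H displaced by substituents)
  + CONH2 → C:1 H:2 O:1 N:1
  + CH2OH → C:1 H:3 O:1
Element totals:
  C: 7
  H: 8
  N: 2
  O: 2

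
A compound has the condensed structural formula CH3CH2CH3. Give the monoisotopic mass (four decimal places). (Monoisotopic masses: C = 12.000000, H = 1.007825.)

Atom tally by fragment:
  CH3 → C:1 H:3
  CH2 → C:1 H:2
  CH3 → C:1 H:3
Element totals:
  C: 3
  H: 8
Molecular formula: C3H8.
  M = 3(12.0) + 8(1.007825)
    = 36.000000 + 8.062600 = 44.062600

44.0626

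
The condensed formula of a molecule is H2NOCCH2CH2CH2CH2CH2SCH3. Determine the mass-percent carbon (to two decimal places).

Element totals:
  C: 7
  H: 15
  N: 1
  O: 1
  S: 1
Molecular formula: C7H15NOS.
Molar mass = 161.263 g/mol.
Mass from C: 7 × 12.011 = 84.077 g/mol.
%C = 84.077 / 161.263 × 100 = 52.14%.

52.14%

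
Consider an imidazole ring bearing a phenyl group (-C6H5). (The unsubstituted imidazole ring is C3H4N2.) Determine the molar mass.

144.18 g/mol

Atom tally by fragment:
  imidazole ring core → C:3 H:4 N:2
  (− 1 ring H displaced by substituents)
  + C6H5 → C:6 H:5
Element totals:
  C: 9
  H: 8
  N: 2
Molecular formula: C9H8N2.
  M = 9(12.011) + 8(1.008) + 2(14.007)
    = 108.099 + 8.064 + 28.014 = 144.177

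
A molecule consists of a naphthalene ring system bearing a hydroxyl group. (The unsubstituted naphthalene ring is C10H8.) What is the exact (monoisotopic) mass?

144.0575

Atom tally by fragment:
  naphthalene ring system core → C:10 H:8
  (− 1 ring H displaced by substituents)
  + OH → O:1 H:1
Element totals:
  C: 10
  H: 8
  O: 1
Molecular formula: C10H8O.
  M = 10(12.0) + 8(1.007825) + 15.994915
    = 120.000000 + 8.062600 + 15.994915 = 144.057515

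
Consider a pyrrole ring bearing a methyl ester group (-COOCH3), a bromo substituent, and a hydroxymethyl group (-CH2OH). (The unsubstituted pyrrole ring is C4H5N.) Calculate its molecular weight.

Atom tally by fragment:
  pyrrole ring core → C:4 H:5 N:1
  (− 3 ring H displaced by substituents)
  + COOCH3 → C:2 H:3 O:2
  + Br → Br:1
  + CH2OH → C:1 H:3 O:1
Element totals:
  C: 7
  H: 8
  Br: 1
  N: 1
  O: 3
Molecular formula: C7H8BrNO3.
  M = 7(12.011) + 8(1.008) + 79.904 + 14.007 + 3(15.999)
    = 84.077 + 8.064 + 79.904 + 14.007 + 47.997 = 234.049

234.05 g/mol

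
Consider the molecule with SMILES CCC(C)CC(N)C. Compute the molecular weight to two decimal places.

115.22 g/mol

Atom tally by fragment:
  CH3 → C:1 H:3
  CH2 → C:1 H:2
  CH(CH3) → C:2 H:4
  CH2 → C:1 H:2
  CH(NH2) → C:1 H:3 N:1
  CH3 → C:1 H:3
Element totals:
  C: 7
  H: 17
  N: 1
Molecular formula: C7H17N.
  M = 7(12.011) + 17(1.008) + 14.007
    = 84.077 + 17.136 + 14.007 = 115.220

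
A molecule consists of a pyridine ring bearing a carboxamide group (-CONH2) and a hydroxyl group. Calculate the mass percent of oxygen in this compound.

23.17%

Atom tally by fragment:
  pyridine ring core → C:5 H:5 N:1
  (− 2 ring H displaced by substituents)
  + CONH2 → C:1 H:2 O:1 N:1
  + OH → O:1 H:1
Element totals:
  C: 6
  H: 6
  N: 2
  O: 2
Molecular formula: C6H6N2O2.
Molar mass = 138.126 g/mol.
Mass from O: 2 × 15.999 = 31.998 g/mol.
%O = 31.998 / 138.126 × 100 = 23.17%.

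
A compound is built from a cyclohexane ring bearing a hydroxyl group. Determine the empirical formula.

C6H12O

Atom tally by fragment:
  cyclohexane ring core → C:6 H:12
  (− 1 ring H displaced by substituents)
  + OH → O:1 H:1
Element totals:
  C: 6
  H: 12
  O: 1
Molecular formula: C6H12O.
gcd of subscripts (6, 12, 1) = 1, so the empirical formula equals the molecular formula.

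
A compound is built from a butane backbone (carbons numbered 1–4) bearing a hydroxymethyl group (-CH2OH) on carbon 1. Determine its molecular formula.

Atom tally by fragment:
  HOCH2CH2 → C:2 H:5 O:1
  CH2 → C:1 H:2
  CH2 → C:1 H:2
  CH3 → C:1 H:3
Element totals:
  C: 5
  H: 12
  O: 1

C5H12O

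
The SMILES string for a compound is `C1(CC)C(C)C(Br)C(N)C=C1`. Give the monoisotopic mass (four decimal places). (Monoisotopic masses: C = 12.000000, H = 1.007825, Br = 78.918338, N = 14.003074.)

217.0466

Atom tally by fragment:
  cyclohexene ring core → C:6 H:10
  (− 4 ring H displaced by substituents)
  + C2H5 → C:2 H:5
  + CH3 → C:1 H:3
  + Br → Br:1
  + NH2 → N:1 H:2
Element totals:
  C: 9
  H: 16
  Br: 1
  N: 1
Molecular formula: C9H16BrN.
  M = 9(12.0) + 16(1.007825) + 78.918338 + 14.003074
    = 108.000000 + 16.125200 + 78.918338 + 14.003074 = 217.046612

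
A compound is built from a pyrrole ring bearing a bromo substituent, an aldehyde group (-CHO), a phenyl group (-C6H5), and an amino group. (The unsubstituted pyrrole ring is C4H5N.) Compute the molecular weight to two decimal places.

265.11 g/mol

Atom tally by fragment:
  pyrrole ring core → C:4 H:5 N:1
  (− 4 ring H displaced by substituents)
  + Br → Br:1
  + CHO → C:1 H:1 O:1
  + C6H5 → C:6 H:5
  + NH2 → N:1 H:2
Element totals:
  C: 11
  H: 9
  Br: 1
  N: 2
  O: 1
Molecular formula: C11H9BrN2O.
  M = 11(12.011) + 9(1.008) + 79.904 + 2(14.007) + 15.999
    = 132.121 + 9.072 + 79.904 + 28.014 + 15.999 = 265.110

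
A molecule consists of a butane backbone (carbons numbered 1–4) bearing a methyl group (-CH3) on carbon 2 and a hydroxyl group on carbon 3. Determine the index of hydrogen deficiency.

Atom tally by fragment:
  CH3 → C:1 H:3
  CH(CH3) → C:2 H:4
  CH(OH) → C:1 H:2 O:1
  CH3 → C:1 H:3
Element totals:
  C: 5
  H: 12
  O: 1
Molecular formula: C5H12O.
DoU = (2C + 2 + N − H − X) / 2 = (2·5 + 2 + 0 − 12 − 0) / 2 = 0.

0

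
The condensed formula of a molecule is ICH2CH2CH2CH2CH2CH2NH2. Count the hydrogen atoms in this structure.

14

Atom tally by fragment:
  ICH2 → C:1 H:2 I:1
  CH2 → C:1 H:2
  CH2 → C:1 H:2
  CH2 → C:1 H:2
  CH2 → C:1 H:2
  CH2NH2 → C:1 H:4 N:1
Element totals:
  C: 6
  H: 14
  I: 1
  N: 1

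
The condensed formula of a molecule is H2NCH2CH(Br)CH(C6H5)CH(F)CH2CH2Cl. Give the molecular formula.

C12H16BrClFN

Element totals:
  C: 12
  H: 16
  Br: 1
  Cl: 1
  F: 1
  N: 1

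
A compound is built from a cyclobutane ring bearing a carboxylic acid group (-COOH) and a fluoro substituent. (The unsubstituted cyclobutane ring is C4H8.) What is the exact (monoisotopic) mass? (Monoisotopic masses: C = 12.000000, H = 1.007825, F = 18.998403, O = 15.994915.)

118.0430

Atom tally by fragment:
  cyclobutane ring core → C:4 H:8
  (− 2 ring H displaced by substituents)
  + COOH → C:1 H:1 O:2
  + F → F:1
Element totals:
  C: 5
  H: 7
  F: 1
  O: 2
Molecular formula: C5H7FO2.
  M = 5(12.0) + 7(1.007825) + 18.998403 + 2(15.994915)
    = 60.000000 + 7.054775 + 18.998403 + 31.989830 = 118.043008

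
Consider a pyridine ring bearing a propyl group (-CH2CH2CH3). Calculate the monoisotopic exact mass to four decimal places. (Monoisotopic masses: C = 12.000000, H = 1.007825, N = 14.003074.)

Atom tally by fragment:
  pyridine ring core → C:5 H:5 N:1
  (− 1 ring H displaced by substituents)
  + CH2CH2CH3 → C:3 H:7
Element totals:
  C: 8
  H: 11
  N: 1
Molecular formula: C8H11N.
  M = 8(12.0) + 11(1.007825) + 14.003074
    = 96.000000 + 11.086075 + 14.003074 = 121.089149

121.0891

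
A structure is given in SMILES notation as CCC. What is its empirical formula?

Atom tally by fragment:
  CH3 → C:1 H:3
  CH2 → C:1 H:2
  CH3 → C:1 H:3
Element totals:
  C: 3
  H: 8
Molecular formula: C3H8.
gcd of subscripts (3, 8) = 1, so the empirical formula equals the molecular formula.

C3H8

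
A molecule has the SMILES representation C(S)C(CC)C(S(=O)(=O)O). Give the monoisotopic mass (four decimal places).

Atom tally by fragment:
  HSCH2 → C:1 H:3 S:1
  CH(C2H5) → C:3 H:6
  CH2SO3H → C:1 H:3 S:1 O:3
Element totals:
  C: 5
  H: 12
  O: 3
  S: 2
Molecular formula: C5H12O3S2.
  M = 5(12.0) + 12(1.007825) + 3(15.994915) + 2(31.972071)
    = 60.000000 + 12.093900 + 47.984745 + 63.944142 = 184.022787

184.0228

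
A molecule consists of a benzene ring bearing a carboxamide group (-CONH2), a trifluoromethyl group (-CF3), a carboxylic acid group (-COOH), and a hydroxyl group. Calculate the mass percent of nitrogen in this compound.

5.62%

Atom tally by fragment:
  benzene ring core → C:6 H:6
  (− 4 ring H displaced by substituents)
  + CONH2 → C:1 H:2 O:1 N:1
  + CF3 → C:1 F:3
  + COOH → C:1 H:1 O:2
  + OH → O:1 H:1
Element totals:
  C: 9
  H: 6
  F: 3
  N: 1
  O: 4
Molecular formula: C9H6F3NO4.
Molar mass = 249.144 g/mol.
Mass from N: 1 × 14.007 = 14.007 g/mol.
%N = 14.007 / 249.144 × 100 = 5.62%.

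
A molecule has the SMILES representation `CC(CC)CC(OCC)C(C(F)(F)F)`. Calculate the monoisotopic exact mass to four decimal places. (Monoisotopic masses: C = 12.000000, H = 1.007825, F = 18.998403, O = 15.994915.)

Atom tally by fragment:
  CH3 → C:1 H:3
  CH(C2H5) → C:3 H:6
  CH2 → C:1 H:2
  CH(OC2H5) → C:3 H:6 O:1
  CH2CF3 → C:2 H:2 F:3
Element totals:
  C: 10
  H: 19
  F: 3
  O: 1
Molecular formula: C10H19F3O.
  M = 10(12.0) + 19(1.007825) + 3(18.998403) + 15.994915
    = 120.000000 + 19.148675 + 56.995209 + 15.994915 = 212.138799

212.1388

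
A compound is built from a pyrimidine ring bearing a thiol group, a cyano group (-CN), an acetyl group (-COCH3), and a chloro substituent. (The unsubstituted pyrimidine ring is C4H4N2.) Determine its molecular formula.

C7H4ClN3OS

Atom tally by fragment:
  pyrimidine ring core → C:4 H:4 N:2
  (− 4 ring H displaced by substituents)
  + SH → S:1 H:1
  + CN → C:1 N:1
  + COCH3 → C:2 H:3 O:1
  + Cl → Cl:1
Element totals:
  C: 7
  H: 4
  Cl: 1
  N: 3
  O: 1
  S: 1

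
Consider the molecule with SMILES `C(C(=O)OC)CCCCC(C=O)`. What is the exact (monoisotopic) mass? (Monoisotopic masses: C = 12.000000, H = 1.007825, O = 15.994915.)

172.1099

Atom tally by fragment:
  CH3OOCCH2 → C:3 H:5 O:2
  CH2 → C:1 H:2
  CH2 → C:1 H:2
  CH2 → C:1 H:2
  CH2 → C:1 H:2
  CH2CHO → C:2 H:3 O:1
Element totals:
  C: 9
  H: 16
  O: 3
Molecular formula: C9H16O3.
  M = 9(12.0) + 16(1.007825) + 3(15.994915)
    = 108.000000 + 16.125200 + 47.984745 = 172.109945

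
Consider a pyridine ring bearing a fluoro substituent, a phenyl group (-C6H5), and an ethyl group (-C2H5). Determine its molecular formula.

C13H12FN

Atom tally by fragment:
  pyridine ring core → C:5 H:5 N:1
  (− 3 ring H displaced by substituents)
  + F → F:1
  + C6H5 → C:6 H:5
  + C2H5 → C:2 H:5
Element totals:
  C: 13
  H: 12
  F: 1
  N: 1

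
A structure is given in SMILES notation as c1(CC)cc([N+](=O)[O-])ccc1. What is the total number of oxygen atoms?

Atom tally by fragment:
  benzene ring core → C:6 H:6
  (− 2 ring H displaced by substituents)
  + C2H5 → C:2 H:5
  + NO2 → N:1 O:2
Element totals:
  C: 8
  H: 9
  N: 1
  O: 2

2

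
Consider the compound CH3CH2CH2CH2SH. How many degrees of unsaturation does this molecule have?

0

Element totals:
  C: 4
  H: 10
  S: 1
Molecular formula: C4H10S.
DoU = (2C + 2 + N − H − X) / 2 = (2·4 + 2 + 0 − 10 − 0) / 2 = 0.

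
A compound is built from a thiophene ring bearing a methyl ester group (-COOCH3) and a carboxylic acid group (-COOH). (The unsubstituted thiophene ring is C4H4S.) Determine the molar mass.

Atom tally by fragment:
  thiophene ring core → C:4 H:4 S:1
  (− 2 ring H displaced by substituents)
  + COOCH3 → C:2 H:3 O:2
  + COOH → C:1 H:1 O:2
Element totals:
  C: 7
  H: 6
  O: 4
  S: 1
Molecular formula: C7H6O4S.
  M = 7(12.011) + 6(1.008) + 4(15.999) + 32.06
    = 84.077 + 6.048 + 63.996 + 32.060 = 186.181

186.18 g/mol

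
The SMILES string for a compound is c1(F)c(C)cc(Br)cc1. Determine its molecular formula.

Atom tally by fragment:
  benzene ring core → C:6 H:6
  (− 3 ring H displaced by substituents)
  + F → F:1
  + CH3 → C:1 H:3
  + Br → Br:1
Element totals:
  C: 7
  H: 6
  Br: 1
  F: 1

C7H6BrF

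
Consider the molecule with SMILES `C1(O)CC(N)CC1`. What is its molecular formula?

Atom tally by fragment:
  cyclopentane ring core → C:5 H:10
  (− 2 ring H displaced by substituents)
  + OH → O:1 H:1
  + NH2 → N:1 H:2
Element totals:
  C: 5
  H: 11
  N: 1
  O: 1

C5H11NO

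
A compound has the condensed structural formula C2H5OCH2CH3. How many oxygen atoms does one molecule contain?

1

Element totals:
  C: 4
  H: 10
  O: 1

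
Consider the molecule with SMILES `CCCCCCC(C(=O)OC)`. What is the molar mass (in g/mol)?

158.24 g/mol

Atom tally by fragment:
  CH3 → C:1 H:3
  CH2 → C:1 H:2
  CH2 → C:1 H:2
  CH2 → C:1 H:2
  CH2 → C:1 H:2
  CH2 → C:1 H:2
  CH2COOCH3 → C:3 H:5 O:2
Element totals:
  C: 9
  H: 18
  O: 2
Molecular formula: C9H18O2.
  M = 9(12.011) + 18(1.008) + 2(15.999)
    = 108.099 + 18.144 + 31.998 = 158.241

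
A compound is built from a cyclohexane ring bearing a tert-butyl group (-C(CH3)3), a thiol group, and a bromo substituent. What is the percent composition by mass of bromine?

31.81%

Atom tally by fragment:
  cyclohexane ring core → C:6 H:12
  (− 3 ring H displaced by substituents)
  + C(CH3)3 → C:4 H:9
  + SH → S:1 H:1
  + Br → Br:1
Element totals:
  C: 10
  H: 19
  Br: 1
  S: 1
Molecular formula: C10H19BrS.
Molar mass = 251.226 g/mol.
Mass from Br: 1 × 79.904 = 79.904 g/mol.
%Br = 79.904 / 251.226 × 100 = 31.81%.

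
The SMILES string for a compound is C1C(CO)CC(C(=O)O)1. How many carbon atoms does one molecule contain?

Atom tally by fragment:
  cyclobutane ring core → C:4 H:8
  (− 2 ring H displaced by substituents)
  + CH2OH → C:1 H:3 O:1
  + COOH → C:1 H:1 O:2
Element totals:
  C: 6
  H: 10
  O: 3

6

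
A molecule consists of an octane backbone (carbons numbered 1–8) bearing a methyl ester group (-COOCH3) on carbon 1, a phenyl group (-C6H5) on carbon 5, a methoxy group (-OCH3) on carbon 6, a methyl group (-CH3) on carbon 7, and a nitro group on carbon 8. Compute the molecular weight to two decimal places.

Atom tally by fragment:
  CH3OOCCH2 → C:3 H:5 O:2
  CH2 → C:1 H:2
  CH2 → C:1 H:2
  CH2 → C:1 H:2
  CH(C6H5) → C:7 H:6
  CH(OCH3) → C:2 H:4 O:1
  CH(CH3) → C:2 H:4
  CH2NO2 → C:1 H:2 N:1 O:2
Element totals:
  C: 18
  H: 27
  N: 1
  O: 5
Molecular formula: C18H27NO5.
  M = 18(12.011) + 27(1.008) + 14.007 + 5(15.999)
    = 216.198 + 27.216 + 14.007 + 79.995 = 337.416

337.42 g/mol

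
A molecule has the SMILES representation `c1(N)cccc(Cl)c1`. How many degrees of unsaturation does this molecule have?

4

Atom tally by fragment:
  benzene ring core → C:6 H:6
  (− 2 ring H displaced by substituents)
  + NH2 → N:1 H:2
  + Cl → Cl:1
Element totals:
  C: 6
  H: 6
  Cl: 1
  N: 1
Molecular formula: C6H6ClN.
DoU = (2C + 2 + N − H − X) / 2 = (2·6 + 2 + 1 − 6 − 1) / 2 = 4.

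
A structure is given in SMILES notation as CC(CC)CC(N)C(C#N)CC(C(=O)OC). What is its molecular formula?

C12H22N2O2

Atom tally by fragment:
  CH3 → C:1 H:3
  CH(C2H5) → C:3 H:6
  CH2 → C:1 H:2
  CH(NH2) → C:1 H:3 N:1
  CH(CN) → C:2 H:1 N:1
  CH2 → C:1 H:2
  CH2COOCH3 → C:3 H:5 O:2
Element totals:
  C: 12
  H: 22
  N: 2
  O: 2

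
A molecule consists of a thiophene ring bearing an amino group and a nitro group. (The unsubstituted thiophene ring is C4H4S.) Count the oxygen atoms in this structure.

Atom tally by fragment:
  thiophene ring core → C:4 H:4 S:1
  (− 2 ring H displaced by substituents)
  + NH2 → N:1 H:2
  + NO2 → N:1 O:2
Element totals:
  C: 4
  H: 4
  N: 2
  O: 2
  S: 1

2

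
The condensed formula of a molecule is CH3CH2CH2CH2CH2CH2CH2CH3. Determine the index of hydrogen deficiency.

Atom tally by fragment:
  CH3 → C:1 H:3
  CH2 → C:1 H:2
  CH2 → C:1 H:2
  CH2 → C:1 H:2
  CH2 → C:1 H:2
  CH2 → C:1 H:2
  CH2 → C:1 H:2
  CH3 → C:1 H:3
Element totals:
  C: 8
  H: 18
Molecular formula: C8H18.
DoU = (2C + 2 + N − H − X) / 2 = (2·8 + 2 + 0 − 18 − 0) / 2 = 0.

0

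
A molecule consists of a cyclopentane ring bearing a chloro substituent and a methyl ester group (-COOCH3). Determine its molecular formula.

Atom tally by fragment:
  cyclopentane ring core → C:5 H:10
  (− 2 ring H displaced by substituents)
  + Cl → Cl:1
  + COOCH3 → C:2 H:3 O:2
Element totals:
  C: 7
  H: 11
  Cl: 1
  O: 2

C7H11ClO2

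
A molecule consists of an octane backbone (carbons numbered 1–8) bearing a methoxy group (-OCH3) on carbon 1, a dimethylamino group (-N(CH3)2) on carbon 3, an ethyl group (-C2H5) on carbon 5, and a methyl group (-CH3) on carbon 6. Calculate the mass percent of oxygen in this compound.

Atom tally by fragment:
  CH3OCH2 → C:2 H:5 O:1
  CH2 → C:1 H:2
  CH(N(CH3)2) → C:3 H:7 N:1
  CH2 → C:1 H:2
  CH(C2H5) → C:3 H:6
  CH(CH3) → C:2 H:4
  CH2 → C:1 H:2
  CH3 → C:1 H:3
Element totals:
  C: 14
  H: 31
  N: 1
  O: 1
Molecular formula: C14H31NO.
Molar mass = 229.408 g/mol.
Mass from O: 1 × 15.999 = 15.999 g/mol.
%O = 15.999 / 229.408 × 100 = 6.97%.

6.97%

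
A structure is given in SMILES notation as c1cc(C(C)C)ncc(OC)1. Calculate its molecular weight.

151.21 g/mol

Atom tally by fragment:
  pyridine ring core → C:5 H:5 N:1
  (− 2 ring H displaced by substituents)
  + CH(CH3)2 → C:3 H:7
  + OCH3 → C:1 H:3 O:1
Element totals:
  C: 9
  H: 13
  N: 1
  O: 1
Molecular formula: C9H13NO.
  M = 9(12.011) + 13(1.008) + 14.007 + 15.999
    = 108.099 + 13.104 + 14.007 + 15.999 = 151.209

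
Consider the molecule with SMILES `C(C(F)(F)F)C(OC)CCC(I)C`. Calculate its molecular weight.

Atom tally by fragment:
  F3CCH2 → C:2 H:2 F:3
  CH(OCH3) → C:2 H:4 O:1
  CH2 → C:1 H:2
  CH2 → C:1 H:2
  CH(I) → C:1 H:1 I:1
  CH3 → C:1 H:3
Element totals:
  C: 8
  H: 14
  F: 3
  I: 1
  O: 1
Molecular formula: C8H14F3IO.
  M = 8(12.011) + 14(1.008) + 3(18.998) + 126.904 + 15.999
    = 96.088 + 14.112 + 56.994 + 126.904 + 15.999 = 310.097

310.10 g/mol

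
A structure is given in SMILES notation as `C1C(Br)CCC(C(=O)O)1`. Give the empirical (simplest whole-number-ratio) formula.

C6H9BrO2

Atom tally by fragment:
  cyclopentane ring core → C:5 H:10
  (− 2 ring H displaced by substituents)
  + Br → Br:1
  + COOH → C:1 H:1 O:2
Element totals:
  C: 6
  H: 9
  Br: 1
  O: 2
Molecular formula: C6H9BrO2.
gcd of subscripts (1, 6, 9, 2) = 1, so the empirical formula equals the molecular formula.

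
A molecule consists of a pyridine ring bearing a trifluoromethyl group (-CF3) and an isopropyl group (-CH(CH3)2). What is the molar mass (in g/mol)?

Atom tally by fragment:
  pyridine ring core → C:5 H:5 N:1
  (− 2 ring H displaced by substituents)
  + CF3 → C:1 F:3
  + CH(CH3)2 → C:3 H:7
Element totals:
  C: 9
  H: 10
  F: 3
  N: 1
Molecular formula: C9H10F3N.
  M = 9(12.011) + 10(1.008) + 3(18.998) + 14.007
    = 108.099 + 10.080 + 56.994 + 14.007 = 189.180

189.18 g/mol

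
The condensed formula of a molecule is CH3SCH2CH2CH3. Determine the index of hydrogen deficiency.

0

Atom tally by fragment:
  CH3SCH2 → C:2 H:5 S:1
  CH2 → C:1 H:2
  CH3 → C:1 H:3
Element totals:
  C: 4
  H: 10
  S: 1
Molecular formula: C4H10S.
DoU = (2C + 2 + N − H − X) / 2 = (2·4 + 2 + 0 − 10 − 0) / 2 = 0.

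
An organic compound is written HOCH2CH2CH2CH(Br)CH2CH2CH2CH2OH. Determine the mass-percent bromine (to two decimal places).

Element totals:
  C: 8
  H: 17
  Br: 1
  O: 2
Molecular formula: C8H17BrO2.
Molar mass = 225.126 g/mol.
Mass from Br: 1 × 79.904 = 79.904 g/mol.
%Br = 79.904 / 225.126 × 100 = 35.49%.

35.49%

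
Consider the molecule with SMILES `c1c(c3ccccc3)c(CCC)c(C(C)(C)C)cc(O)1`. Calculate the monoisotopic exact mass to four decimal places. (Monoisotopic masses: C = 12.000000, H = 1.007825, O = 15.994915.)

268.1827

Atom tally by fragment:
  benzene ring core → C:6 H:6
  (− 4 ring H displaced by substituents)
  + C6H5 → C:6 H:5
  + CH2CH2CH3 → C:3 H:7
  + C(CH3)3 → C:4 H:9
  + OH → O:1 H:1
Element totals:
  C: 19
  H: 24
  O: 1
Molecular formula: C19H24O.
  M = 19(12.0) + 24(1.007825) + 15.994915
    = 228.000000 + 24.187800 + 15.994915 = 268.182715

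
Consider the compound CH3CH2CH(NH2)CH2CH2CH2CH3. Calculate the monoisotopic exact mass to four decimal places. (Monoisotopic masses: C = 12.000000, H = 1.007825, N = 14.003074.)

Element totals:
  C: 7
  H: 17
  N: 1
Molecular formula: C7H17N.
  M = 7(12.0) + 17(1.007825) + 14.003074
    = 84.000000 + 17.133025 + 14.003074 = 115.136099

115.1361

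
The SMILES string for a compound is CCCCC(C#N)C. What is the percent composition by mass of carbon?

75.62%

Atom tally by fragment:
  CH3 → C:1 H:3
  CH2 → C:1 H:2
  CH2 → C:1 H:2
  CH2 → C:1 H:2
  CH(CN) → C:2 H:1 N:1
  CH3 → C:1 H:3
Element totals:
  C: 7
  H: 13
  N: 1
Molecular formula: C7H13N.
Molar mass = 111.188 g/mol.
Mass from C: 7 × 12.011 = 84.077 g/mol.
%C = 84.077 / 111.188 × 100 = 75.62%.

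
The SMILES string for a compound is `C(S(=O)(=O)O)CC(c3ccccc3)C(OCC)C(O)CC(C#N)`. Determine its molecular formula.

C16H23NO5S

Atom tally by fragment:
  HO3SCH2 → C:1 H:3 S:1 O:3
  CH2 → C:1 H:2
  CH(C6H5) → C:7 H:6
  CH(OC2H5) → C:3 H:6 O:1
  CH(OH) → C:1 H:2 O:1
  CH2 → C:1 H:2
  CH2CN → C:2 H:2 N:1
Element totals:
  C: 16
  H: 23
  N: 1
  O: 5
  S: 1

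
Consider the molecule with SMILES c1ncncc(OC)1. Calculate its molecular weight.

Atom tally by fragment:
  pyrimidine ring core → C:4 H:4 N:2
  (− 1 ring H displaced by substituents)
  + OCH3 → C:1 H:3 O:1
Element totals:
  C: 5
  H: 6
  N: 2
  O: 1
Molecular formula: C5H6N2O.
  M = 5(12.011) + 6(1.008) + 2(14.007) + 15.999
    = 60.055 + 6.048 + 28.014 + 15.999 = 110.116

110.12 g/mol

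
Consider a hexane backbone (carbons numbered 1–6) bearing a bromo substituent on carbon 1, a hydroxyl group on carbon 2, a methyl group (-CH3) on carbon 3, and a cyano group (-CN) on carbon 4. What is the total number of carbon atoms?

8

Atom tally by fragment:
  BrCH2 → C:1 H:2 Br:1
  CH(OH) → C:1 H:2 O:1
  CH(CH3) → C:2 H:4
  CH(CN) → C:2 H:1 N:1
  CH2 → C:1 H:2
  CH3 → C:1 H:3
Element totals:
  C: 8
  H: 14
  Br: 1
  N: 1
  O: 1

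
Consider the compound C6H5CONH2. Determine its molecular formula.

C7H7NO

Atom tally by fragment:
  benzene ring core → C:6 H:6
  (− 1 ring H displaced by substituents)
  + CONH2 → C:1 H:2 O:1 N:1
Element totals:
  C: 7
  H: 7
  N: 1
  O: 1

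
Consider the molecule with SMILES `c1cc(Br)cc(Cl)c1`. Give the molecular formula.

Atom tally by fragment:
  benzene ring core → C:6 H:6
  (− 2 ring H displaced by substituents)
  + Br → Br:1
  + Cl → Cl:1
Element totals:
  C: 6
  H: 4
  Br: 1
  Cl: 1

C6H4BrCl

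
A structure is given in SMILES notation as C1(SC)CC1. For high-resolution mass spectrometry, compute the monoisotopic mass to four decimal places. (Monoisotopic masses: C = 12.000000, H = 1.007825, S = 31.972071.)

Atom tally by fragment:
  cyclopropane ring core → C:3 H:6
  (− 1 ring H displaced by substituents)
  + SCH3 → C:1 H:3 S:1
Element totals:
  C: 4
  H: 8
  S: 1
Molecular formula: C4H8S.
  M = 4(12.0) + 8(1.007825) + 31.972071
    = 48.000000 + 8.062600 + 31.972071 = 88.034671

88.0347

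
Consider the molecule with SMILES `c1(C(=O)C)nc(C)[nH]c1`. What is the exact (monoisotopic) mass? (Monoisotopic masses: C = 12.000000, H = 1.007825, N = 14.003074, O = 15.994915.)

Atom tally by fragment:
  imidazole ring core → C:3 H:4 N:2
  (− 2 ring H displaced by substituents)
  + COCH3 → C:2 H:3 O:1
  + CH3 → C:1 H:3
Element totals:
  C: 6
  H: 8
  N: 2
  O: 1
Molecular formula: C6H8N2O.
  M = 6(12.0) + 8(1.007825) + 2(14.003074) + 15.994915
    = 72.000000 + 8.062600 + 28.006148 + 15.994915 = 124.063663

124.0637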